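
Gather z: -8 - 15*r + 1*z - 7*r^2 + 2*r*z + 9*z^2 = -7*r^2 - 15*r + 9*z^2 + z*(2*r + 1) - 8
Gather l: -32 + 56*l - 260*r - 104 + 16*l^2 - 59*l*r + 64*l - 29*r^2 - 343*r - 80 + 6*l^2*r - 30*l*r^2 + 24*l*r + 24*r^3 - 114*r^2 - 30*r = l^2*(6*r + 16) + l*(-30*r^2 - 35*r + 120) + 24*r^3 - 143*r^2 - 633*r - 216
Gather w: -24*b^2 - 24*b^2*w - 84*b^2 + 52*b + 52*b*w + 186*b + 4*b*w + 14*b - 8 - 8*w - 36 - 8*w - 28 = -108*b^2 + 252*b + w*(-24*b^2 + 56*b - 16) - 72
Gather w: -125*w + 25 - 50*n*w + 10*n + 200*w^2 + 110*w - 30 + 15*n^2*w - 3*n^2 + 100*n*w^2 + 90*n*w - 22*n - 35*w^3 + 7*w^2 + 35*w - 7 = -3*n^2 - 12*n - 35*w^3 + w^2*(100*n + 207) + w*(15*n^2 + 40*n + 20) - 12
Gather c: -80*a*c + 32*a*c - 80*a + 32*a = -48*a*c - 48*a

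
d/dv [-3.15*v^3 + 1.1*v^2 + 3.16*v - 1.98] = -9.45*v^2 + 2.2*v + 3.16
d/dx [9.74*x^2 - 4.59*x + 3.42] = 19.48*x - 4.59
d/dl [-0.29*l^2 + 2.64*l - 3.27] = 2.64 - 0.58*l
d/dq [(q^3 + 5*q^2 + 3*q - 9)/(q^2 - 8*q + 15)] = (q^4 - 16*q^3 + 2*q^2 + 168*q - 27)/(q^4 - 16*q^3 + 94*q^2 - 240*q + 225)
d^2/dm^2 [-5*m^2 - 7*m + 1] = -10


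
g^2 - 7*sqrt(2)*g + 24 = (g - 4*sqrt(2))*(g - 3*sqrt(2))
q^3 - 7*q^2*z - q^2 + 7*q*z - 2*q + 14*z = (q - 2)*(q + 1)*(q - 7*z)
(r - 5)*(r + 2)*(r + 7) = r^3 + 4*r^2 - 31*r - 70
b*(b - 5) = b^2 - 5*b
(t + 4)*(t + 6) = t^2 + 10*t + 24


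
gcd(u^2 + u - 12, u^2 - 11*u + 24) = u - 3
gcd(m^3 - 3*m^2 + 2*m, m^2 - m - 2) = m - 2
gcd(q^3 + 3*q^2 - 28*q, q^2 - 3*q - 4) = q - 4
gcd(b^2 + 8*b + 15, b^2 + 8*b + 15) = b^2 + 8*b + 15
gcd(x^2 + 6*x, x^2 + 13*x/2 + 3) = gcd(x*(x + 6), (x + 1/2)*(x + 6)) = x + 6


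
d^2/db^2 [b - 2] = 0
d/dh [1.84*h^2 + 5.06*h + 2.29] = 3.68*h + 5.06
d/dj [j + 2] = 1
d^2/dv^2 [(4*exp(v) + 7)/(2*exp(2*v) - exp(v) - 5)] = (16*exp(4*v) + 120*exp(3*v) + 198*exp(2*v) + 267*exp(v) + 65)*exp(v)/(8*exp(6*v) - 12*exp(5*v) - 54*exp(4*v) + 59*exp(3*v) + 135*exp(2*v) - 75*exp(v) - 125)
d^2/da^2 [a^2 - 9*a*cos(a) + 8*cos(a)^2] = 9*a*cos(a) + 32*sin(a)^2 + 18*sin(a) - 14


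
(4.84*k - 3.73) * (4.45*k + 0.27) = 21.538*k^2 - 15.2917*k - 1.0071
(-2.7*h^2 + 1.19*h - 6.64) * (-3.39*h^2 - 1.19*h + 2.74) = 9.153*h^4 - 0.821099999999999*h^3 + 13.6955*h^2 + 11.1622*h - 18.1936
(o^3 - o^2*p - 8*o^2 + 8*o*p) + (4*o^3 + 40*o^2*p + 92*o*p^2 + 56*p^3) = 5*o^3 + 39*o^2*p - 8*o^2 + 92*o*p^2 + 8*o*p + 56*p^3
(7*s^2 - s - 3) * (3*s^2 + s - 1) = 21*s^4 + 4*s^3 - 17*s^2 - 2*s + 3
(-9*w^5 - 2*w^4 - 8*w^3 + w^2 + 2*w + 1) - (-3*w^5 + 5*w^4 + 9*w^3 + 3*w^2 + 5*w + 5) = -6*w^5 - 7*w^4 - 17*w^3 - 2*w^2 - 3*w - 4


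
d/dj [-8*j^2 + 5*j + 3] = 5 - 16*j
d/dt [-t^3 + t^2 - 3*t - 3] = -3*t^2 + 2*t - 3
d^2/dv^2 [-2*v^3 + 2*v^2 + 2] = 4 - 12*v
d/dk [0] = 0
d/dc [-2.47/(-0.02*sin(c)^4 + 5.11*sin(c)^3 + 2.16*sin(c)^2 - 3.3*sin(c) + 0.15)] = (-0.1976*sin(c)^3 + 37.8651*sin(c)^2 + 10.6704*sin(c) - 8.151)*cos(c)/(-0.02*sin(c)^4 + 5.11*sin(c)^3 + 2.16*sin(c)^2 - 3.3*sin(c) + 0.15)^2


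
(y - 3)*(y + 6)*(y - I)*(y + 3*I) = y^4 + 3*y^3 + 2*I*y^3 - 15*y^2 + 6*I*y^2 + 9*y - 36*I*y - 54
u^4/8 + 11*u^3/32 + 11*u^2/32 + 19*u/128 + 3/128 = (u/4 + 1/4)*(u/2 + 1/4)*(u + 1/2)*(u + 3/4)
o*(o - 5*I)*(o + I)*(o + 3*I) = o^4 - I*o^3 + 17*o^2 + 15*I*o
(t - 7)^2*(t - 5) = t^3 - 19*t^2 + 119*t - 245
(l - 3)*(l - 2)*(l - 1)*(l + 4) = l^4 - 2*l^3 - 13*l^2 + 38*l - 24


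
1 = 1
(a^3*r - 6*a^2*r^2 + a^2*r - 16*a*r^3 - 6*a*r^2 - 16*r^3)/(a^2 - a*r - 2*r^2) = r*(-a^3 + 6*a^2*r - a^2 + 16*a*r^2 + 6*a*r + 16*r^2)/(-a^2 + a*r + 2*r^2)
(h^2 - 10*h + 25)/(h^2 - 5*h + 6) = (h^2 - 10*h + 25)/(h^2 - 5*h + 6)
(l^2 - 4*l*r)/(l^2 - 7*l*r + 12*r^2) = l/(l - 3*r)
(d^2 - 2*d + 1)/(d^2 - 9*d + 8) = (d - 1)/(d - 8)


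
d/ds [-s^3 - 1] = -3*s^2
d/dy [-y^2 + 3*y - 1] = 3 - 2*y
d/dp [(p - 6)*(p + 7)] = 2*p + 1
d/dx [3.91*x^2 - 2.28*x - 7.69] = 7.82*x - 2.28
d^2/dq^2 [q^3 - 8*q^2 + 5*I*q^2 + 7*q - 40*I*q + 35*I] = 6*q - 16 + 10*I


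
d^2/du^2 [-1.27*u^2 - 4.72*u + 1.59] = -2.54000000000000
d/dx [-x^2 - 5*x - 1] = -2*x - 5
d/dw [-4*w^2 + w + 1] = 1 - 8*w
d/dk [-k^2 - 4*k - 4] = -2*k - 4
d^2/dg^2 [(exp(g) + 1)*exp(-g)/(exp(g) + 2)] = (exp(3*g) + 2*exp(2*g) + 6*exp(g) + 4)*exp(-g)/(exp(3*g) + 6*exp(2*g) + 12*exp(g) + 8)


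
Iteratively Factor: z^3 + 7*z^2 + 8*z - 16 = (z + 4)*(z^2 + 3*z - 4) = (z - 1)*(z + 4)*(z + 4)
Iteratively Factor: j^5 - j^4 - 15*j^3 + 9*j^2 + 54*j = (j + 3)*(j^4 - 4*j^3 - 3*j^2 + 18*j) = (j - 3)*(j + 3)*(j^3 - j^2 - 6*j) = j*(j - 3)*(j + 3)*(j^2 - j - 6) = j*(j - 3)^2*(j + 3)*(j + 2)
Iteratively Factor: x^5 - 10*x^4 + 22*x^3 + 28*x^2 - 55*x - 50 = (x - 5)*(x^4 - 5*x^3 - 3*x^2 + 13*x + 10) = (x - 5)*(x + 1)*(x^3 - 6*x^2 + 3*x + 10) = (x - 5)^2*(x + 1)*(x^2 - x - 2) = (x - 5)^2*(x + 1)^2*(x - 2)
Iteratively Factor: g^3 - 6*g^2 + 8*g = (g - 4)*(g^2 - 2*g) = (g - 4)*(g - 2)*(g)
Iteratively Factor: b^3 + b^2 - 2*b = (b)*(b^2 + b - 2) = b*(b + 2)*(b - 1)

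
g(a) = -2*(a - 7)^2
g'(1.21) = 23.16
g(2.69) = -37.15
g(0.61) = -81.66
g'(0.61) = 25.56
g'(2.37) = 18.52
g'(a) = 28 - 4*a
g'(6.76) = 0.96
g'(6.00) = 4.00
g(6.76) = -0.12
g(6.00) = -2.00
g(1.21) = -67.05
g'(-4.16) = 44.64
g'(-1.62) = 34.48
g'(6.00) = 4.00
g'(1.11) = 23.56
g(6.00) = -2.00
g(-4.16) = -249.09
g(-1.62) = -148.61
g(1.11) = -69.38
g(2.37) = -42.87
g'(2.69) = 17.24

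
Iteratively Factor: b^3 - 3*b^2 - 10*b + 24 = (b - 2)*(b^2 - b - 12) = (b - 2)*(b + 3)*(b - 4)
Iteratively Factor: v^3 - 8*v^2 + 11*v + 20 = (v - 5)*(v^2 - 3*v - 4) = (v - 5)*(v - 4)*(v + 1)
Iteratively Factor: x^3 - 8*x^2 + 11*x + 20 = (x - 4)*(x^2 - 4*x - 5) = (x - 5)*(x - 4)*(x + 1)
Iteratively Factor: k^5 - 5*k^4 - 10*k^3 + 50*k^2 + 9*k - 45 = (k + 1)*(k^4 - 6*k^3 - 4*k^2 + 54*k - 45) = (k + 1)*(k + 3)*(k^3 - 9*k^2 + 23*k - 15) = (k - 3)*(k + 1)*(k + 3)*(k^2 - 6*k + 5) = (k - 3)*(k - 1)*(k + 1)*(k + 3)*(k - 5)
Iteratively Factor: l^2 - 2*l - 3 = (l + 1)*(l - 3)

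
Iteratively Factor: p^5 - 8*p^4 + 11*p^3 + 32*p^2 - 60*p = (p - 2)*(p^4 - 6*p^3 - p^2 + 30*p) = (p - 2)*(p + 2)*(p^3 - 8*p^2 + 15*p) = (p - 5)*(p - 2)*(p + 2)*(p^2 - 3*p) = p*(p - 5)*(p - 2)*(p + 2)*(p - 3)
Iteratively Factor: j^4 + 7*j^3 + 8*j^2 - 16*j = (j + 4)*(j^3 + 3*j^2 - 4*j) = (j - 1)*(j + 4)*(j^2 + 4*j) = (j - 1)*(j + 4)^2*(j)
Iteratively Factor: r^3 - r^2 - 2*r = (r)*(r^2 - r - 2) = r*(r - 2)*(r + 1)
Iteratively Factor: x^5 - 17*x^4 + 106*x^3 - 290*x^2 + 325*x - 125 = (x - 1)*(x^4 - 16*x^3 + 90*x^2 - 200*x + 125) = (x - 5)*(x - 1)*(x^3 - 11*x^2 + 35*x - 25) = (x - 5)*(x - 1)^2*(x^2 - 10*x + 25) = (x - 5)^2*(x - 1)^2*(x - 5)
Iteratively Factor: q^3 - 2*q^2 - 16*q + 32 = (q + 4)*(q^2 - 6*q + 8) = (q - 4)*(q + 4)*(q - 2)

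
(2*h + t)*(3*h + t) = 6*h^2 + 5*h*t + t^2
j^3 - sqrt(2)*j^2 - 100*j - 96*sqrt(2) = (j - 8*sqrt(2))*(j + sqrt(2))*(j + 6*sqrt(2))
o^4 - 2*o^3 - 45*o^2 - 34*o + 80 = (o - 8)*(o - 1)*(o + 2)*(o + 5)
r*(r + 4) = r^2 + 4*r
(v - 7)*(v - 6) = v^2 - 13*v + 42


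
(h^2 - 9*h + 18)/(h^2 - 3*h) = (h - 6)/h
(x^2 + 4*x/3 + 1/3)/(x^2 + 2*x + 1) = (x + 1/3)/(x + 1)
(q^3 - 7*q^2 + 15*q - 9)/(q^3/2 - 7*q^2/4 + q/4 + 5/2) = 4*(q^3 - 7*q^2 + 15*q - 9)/(2*q^3 - 7*q^2 + q + 10)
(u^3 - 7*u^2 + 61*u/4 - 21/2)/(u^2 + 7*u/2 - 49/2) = (u^2 - 7*u/2 + 3)/(u + 7)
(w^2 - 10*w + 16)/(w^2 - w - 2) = (w - 8)/(w + 1)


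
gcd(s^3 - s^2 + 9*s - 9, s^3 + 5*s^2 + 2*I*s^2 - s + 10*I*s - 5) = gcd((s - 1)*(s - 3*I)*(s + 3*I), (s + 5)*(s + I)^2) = 1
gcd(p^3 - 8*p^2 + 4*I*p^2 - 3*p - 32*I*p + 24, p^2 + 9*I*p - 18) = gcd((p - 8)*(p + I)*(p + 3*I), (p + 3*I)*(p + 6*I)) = p + 3*I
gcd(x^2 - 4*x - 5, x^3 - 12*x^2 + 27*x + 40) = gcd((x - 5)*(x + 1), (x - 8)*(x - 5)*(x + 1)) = x^2 - 4*x - 5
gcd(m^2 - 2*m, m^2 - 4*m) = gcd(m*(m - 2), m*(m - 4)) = m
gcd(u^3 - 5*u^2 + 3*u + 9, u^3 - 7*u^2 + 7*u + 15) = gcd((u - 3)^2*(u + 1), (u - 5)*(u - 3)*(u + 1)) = u^2 - 2*u - 3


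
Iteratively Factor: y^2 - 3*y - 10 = (y - 5)*(y + 2)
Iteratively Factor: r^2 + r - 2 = (r + 2)*(r - 1)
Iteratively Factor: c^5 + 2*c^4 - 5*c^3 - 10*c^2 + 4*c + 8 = (c + 1)*(c^4 + c^3 - 6*c^2 - 4*c + 8) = (c - 1)*(c + 1)*(c^3 + 2*c^2 - 4*c - 8) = (c - 1)*(c + 1)*(c + 2)*(c^2 - 4) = (c - 2)*(c - 1)*(c + 1)*(c + 2)*(c + 2)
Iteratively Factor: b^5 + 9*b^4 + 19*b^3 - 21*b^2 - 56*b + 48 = (b - 1)*(b^4 + 10*b^3 + 29*b^2 + 8*b - 48) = (b - 1)*(b + 4)*(b^3 + 6*b^2 + 5*b - 12) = (b - 1)*(b + 4)^2*(b^2 + 2*b - 3) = (b - 1)*(b + 3)*(b + 4)^2*(b - 1)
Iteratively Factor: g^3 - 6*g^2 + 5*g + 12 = (g + 1)*(g^2 - 7*g + 12) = (g - 3)*(g + 1)*(g - 4)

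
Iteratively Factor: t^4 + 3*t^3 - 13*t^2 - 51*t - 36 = (t + 3)*(t^3 - 13*t - 12) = (t + 1)*(t + 3)*(t^2 - t - 12) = (t - 4)*(t + 1)*(t + 3)*(t + 3)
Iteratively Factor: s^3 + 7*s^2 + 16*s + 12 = (s + 3)*(s^2 + 4*s + 4) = (s + 2)*(s + 3)*(s + 2)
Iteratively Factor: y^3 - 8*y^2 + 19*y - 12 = (y - 4)*(y^2 - 4*y + 3) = (y - 4)*(y - 1)*(y - 3)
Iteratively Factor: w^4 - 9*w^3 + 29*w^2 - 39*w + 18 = (w - 3)*(w^3 - 6*w^2 + 11*w - 6) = (w - 3)^2*(w^2 - 3*w + 2) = (w - 3)^2*(w - 2)*(w - 1)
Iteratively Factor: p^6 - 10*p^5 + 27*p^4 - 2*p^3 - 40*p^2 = (p)*(p^5 - 10*p^4 + 27*p^3 - 2*p^2 - 40*p) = p*(p - 5)*(p^4 - 5*p^3 + 2*p^2 + 8*p) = p^2*(p - 5)*(p^3 - 5*p^2 + 2*p + 8) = p^2*(p - 5)*(p - 4)*(p^2 - p - 2) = p^2*(p - 5)*(p - 4)*(p + 1)*(p - 2)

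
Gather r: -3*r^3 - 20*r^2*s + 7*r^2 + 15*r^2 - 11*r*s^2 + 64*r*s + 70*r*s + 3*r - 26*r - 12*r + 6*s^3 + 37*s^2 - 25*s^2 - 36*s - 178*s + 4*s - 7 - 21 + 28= -3*r^3 + r^2*(22 - 20*s) + r*(-11*s^2 + 134*s - 35) + 6*s^3 + 12*s^2 - 210*s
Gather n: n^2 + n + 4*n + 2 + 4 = n^2 + 5*n + 6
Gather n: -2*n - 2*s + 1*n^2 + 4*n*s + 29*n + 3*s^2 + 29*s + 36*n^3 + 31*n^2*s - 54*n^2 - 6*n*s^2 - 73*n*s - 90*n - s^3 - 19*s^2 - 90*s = 36*n^3 + n^2*(31*s - 53) + n*(-6*s^2 - 69*s - 63) - s^3 - 16*s^2 - 63*s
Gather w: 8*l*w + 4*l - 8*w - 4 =4*l + w*(8*l - 8) - 4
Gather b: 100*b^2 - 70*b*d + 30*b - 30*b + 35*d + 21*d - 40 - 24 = 100*b^2 - 70*b*d + 56*d - 64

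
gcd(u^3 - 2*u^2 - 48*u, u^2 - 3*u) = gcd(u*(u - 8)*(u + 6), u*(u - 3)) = u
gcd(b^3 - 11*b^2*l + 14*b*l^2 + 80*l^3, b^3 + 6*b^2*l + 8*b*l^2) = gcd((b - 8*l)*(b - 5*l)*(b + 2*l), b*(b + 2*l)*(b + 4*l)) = b + 2*l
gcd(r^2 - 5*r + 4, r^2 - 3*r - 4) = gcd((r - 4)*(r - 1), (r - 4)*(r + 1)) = r - 4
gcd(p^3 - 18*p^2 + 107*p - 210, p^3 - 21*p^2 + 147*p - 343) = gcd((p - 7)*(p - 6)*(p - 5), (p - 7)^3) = p - 7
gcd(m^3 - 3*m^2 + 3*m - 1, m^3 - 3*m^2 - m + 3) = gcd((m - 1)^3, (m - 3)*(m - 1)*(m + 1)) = m - 1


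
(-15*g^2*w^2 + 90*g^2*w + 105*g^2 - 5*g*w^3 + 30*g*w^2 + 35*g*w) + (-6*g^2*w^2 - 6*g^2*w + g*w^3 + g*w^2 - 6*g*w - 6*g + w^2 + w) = -21*g^2*w^2 + 84*g^2*w + 105*g^2 - 4*g*w^3 + 31*g*w^2 + 29*g*w - 6*g + w^2 + w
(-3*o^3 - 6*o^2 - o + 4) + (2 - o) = -3*o^3 - 6*o^2 - 2*o + 6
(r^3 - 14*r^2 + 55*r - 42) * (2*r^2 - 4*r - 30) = 2*r^5 - 32*r^4 + 136*r^3 + 116*r^2 - 1482*r + 1260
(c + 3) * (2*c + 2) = 2*c^2 + 8*c + 6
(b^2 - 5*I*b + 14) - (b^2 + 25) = -5*I*b - 11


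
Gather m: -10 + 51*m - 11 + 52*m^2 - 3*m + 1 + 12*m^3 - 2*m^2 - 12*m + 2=12*m^3 + 50*m^2 + 36*m - 18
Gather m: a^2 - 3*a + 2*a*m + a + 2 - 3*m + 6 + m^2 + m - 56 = a^2 - 2*a + m^2 + m*(2*a - 2) - 48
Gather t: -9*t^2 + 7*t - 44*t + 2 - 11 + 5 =-9*t^2 - 37*t - 4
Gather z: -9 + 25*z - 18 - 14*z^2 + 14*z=-14*z^2 + 39*z - 27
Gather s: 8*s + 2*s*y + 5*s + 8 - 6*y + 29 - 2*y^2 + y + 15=s*(2*y + 13) - 2*y^2 - 5*y + 52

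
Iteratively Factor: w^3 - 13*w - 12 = (w + 1)*(w^2 - w - 12) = (w - 4)*(w + 1)*(w + 3)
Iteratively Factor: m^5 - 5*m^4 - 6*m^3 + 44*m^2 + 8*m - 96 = (m + 2)*(m^4 - 7*m^3 + 8*m^2 + 28*m - 48) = (m - 2)*(m + 2)*(m^3 - 5*m^2 - 2*m + 24) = (m - 4)*(m - 2)*(m + 2)*(m^2 - m - 6) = (m - 4)*(m - 2)*(m + 2)^2*(m - 3)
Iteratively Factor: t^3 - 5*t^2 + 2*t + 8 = (t - 2)*(t^2 - 3*t - 4) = (t - 2)*(t + 1)*(t - 4)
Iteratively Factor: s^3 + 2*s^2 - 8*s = (s + 4)*(s^2 - 2*s) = (s - 2)*(s + 4)*(s)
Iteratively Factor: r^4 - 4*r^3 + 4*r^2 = (r - 2)*(r^3 - 2*r^2) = (r - 2)^2*(r^2) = r*(r - 2)^2*(r)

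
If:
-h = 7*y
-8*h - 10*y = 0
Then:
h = 0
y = 0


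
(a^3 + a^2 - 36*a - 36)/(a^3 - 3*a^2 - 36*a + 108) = (a + 1)/(a - 3)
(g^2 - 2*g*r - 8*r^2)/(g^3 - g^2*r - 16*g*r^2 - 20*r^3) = (-g + 4*r)/(-g^2 + 3*g*r + 10*r^2)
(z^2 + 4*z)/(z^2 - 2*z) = (z + 4)/(z - 2)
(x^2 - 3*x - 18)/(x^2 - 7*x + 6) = (x + 3)/(x - 1)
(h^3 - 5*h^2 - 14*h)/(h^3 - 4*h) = (h - 7)/(h - 2)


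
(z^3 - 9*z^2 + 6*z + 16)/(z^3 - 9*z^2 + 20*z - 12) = (z^2 - 7*z - 8)/(z^2 - 7*z + 6)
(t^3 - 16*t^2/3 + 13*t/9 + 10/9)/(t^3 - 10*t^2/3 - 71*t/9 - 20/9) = (3*t - 2)/(3*t + 4)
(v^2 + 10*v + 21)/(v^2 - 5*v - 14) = (v^2 + 10*v + 21)/(v^2 - 5*v - 14)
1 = 1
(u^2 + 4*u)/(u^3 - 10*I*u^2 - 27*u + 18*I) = u*(u + 4)/(u^3 - 10*I*u^2 - 27*u + 18*I)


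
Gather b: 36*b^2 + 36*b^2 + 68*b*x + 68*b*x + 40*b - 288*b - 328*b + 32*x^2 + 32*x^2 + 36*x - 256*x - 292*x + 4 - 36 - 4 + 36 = 72*b^2 + b*(136*x - 576) + 64*x^2 - 512*x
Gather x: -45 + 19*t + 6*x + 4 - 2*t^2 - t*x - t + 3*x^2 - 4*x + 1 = -2*t^2 + 18*t + 3*x^2 + x*(2 - t) - 40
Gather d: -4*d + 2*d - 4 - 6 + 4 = -2*d - 6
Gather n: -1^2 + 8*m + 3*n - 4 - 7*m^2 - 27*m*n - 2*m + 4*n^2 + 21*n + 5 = -7*m^2 + 6*m + 4*n^2 + n*(24 - 27*m)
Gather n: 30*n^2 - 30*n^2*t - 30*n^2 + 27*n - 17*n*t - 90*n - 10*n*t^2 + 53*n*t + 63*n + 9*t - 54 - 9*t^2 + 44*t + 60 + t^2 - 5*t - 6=-30*n^2*t + n*(-10*t^2 + 36*t) - 8*t^2 + 48*t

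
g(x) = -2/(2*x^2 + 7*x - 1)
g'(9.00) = 0.00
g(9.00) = -0.00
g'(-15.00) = 0.00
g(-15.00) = -0.00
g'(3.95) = 0.01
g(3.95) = -0.03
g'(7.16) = 0.00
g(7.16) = -0.01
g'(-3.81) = -8.88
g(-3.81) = -1.47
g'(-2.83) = -0.38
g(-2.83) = 0.42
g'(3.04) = 0.03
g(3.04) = -0.05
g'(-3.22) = -1.50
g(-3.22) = 0.71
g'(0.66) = 0.96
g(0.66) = -0.45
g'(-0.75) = 0.30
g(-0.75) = 0.39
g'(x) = -2*(-4*x - 7)/(2*x^2 + 7*x - 1)^2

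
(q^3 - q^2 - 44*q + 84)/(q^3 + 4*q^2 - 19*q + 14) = (q - 6)/(q - 1)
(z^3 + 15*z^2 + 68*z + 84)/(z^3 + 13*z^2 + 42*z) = (z + 2)/z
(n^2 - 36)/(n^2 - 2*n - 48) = (n - 6)/(n - 8)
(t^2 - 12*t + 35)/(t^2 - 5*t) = (t - 7)/t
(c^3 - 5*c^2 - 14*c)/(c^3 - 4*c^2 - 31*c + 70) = c*(c + 2)/(c^2 + 3*c - 10)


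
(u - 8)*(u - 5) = u^2 - 13*u + 40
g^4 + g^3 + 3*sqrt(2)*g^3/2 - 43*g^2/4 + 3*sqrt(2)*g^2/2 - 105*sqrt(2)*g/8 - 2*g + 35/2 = (g - 5/2)*(g + 7/2)*(g - sqrt(2)/2)*(g + 2*sqrt(2))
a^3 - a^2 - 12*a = a*(a - 4)*(a + 3)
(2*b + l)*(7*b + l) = 14*b^2 + 9*b*l + l^2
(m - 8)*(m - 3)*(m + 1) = m^3 - 10*m^2 + 13*m + 24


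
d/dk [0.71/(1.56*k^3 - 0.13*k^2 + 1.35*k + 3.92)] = (-3.3228*k^2 + 0.1846*k - 0.9585)/(1.56*k^3 - 0.13*k^2 + 1.35*k + 3.92)^2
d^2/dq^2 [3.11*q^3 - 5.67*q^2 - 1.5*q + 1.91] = 18.66*q - 11.34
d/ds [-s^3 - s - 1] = -3*s^2 - 1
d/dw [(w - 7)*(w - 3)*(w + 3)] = 3*w^2 - 14*w - 9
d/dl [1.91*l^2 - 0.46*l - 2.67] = 3.82*l - 0.46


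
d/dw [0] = 0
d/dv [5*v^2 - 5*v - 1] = 10*v - 5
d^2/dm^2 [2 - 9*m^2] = -18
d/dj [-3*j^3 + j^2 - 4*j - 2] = -9*j^2 + 2*j - 4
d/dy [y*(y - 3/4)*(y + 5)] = 3*y^2 + 17*y/2 - 15/4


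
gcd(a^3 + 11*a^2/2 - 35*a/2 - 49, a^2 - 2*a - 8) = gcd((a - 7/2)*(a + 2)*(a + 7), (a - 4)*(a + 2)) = a + 2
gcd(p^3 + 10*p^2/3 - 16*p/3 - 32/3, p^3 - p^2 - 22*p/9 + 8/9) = p^2 - 2*p/3 - 8/3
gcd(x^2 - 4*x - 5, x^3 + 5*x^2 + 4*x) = x + 1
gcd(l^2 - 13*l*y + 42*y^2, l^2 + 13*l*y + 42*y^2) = 1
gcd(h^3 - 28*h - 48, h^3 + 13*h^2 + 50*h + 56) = h^2 + 6*h + 8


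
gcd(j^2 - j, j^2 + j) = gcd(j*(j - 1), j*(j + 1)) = j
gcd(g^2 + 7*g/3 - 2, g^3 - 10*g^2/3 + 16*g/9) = g - 2/3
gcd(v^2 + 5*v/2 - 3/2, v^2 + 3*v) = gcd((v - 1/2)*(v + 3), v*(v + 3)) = v + 3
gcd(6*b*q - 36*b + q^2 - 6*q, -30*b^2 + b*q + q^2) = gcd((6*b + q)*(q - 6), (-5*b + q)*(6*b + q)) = 6*b + q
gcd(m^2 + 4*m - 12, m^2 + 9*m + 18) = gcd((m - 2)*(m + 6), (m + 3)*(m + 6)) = m + 6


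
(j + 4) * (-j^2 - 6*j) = -j^3 - 10*j^2 - 24*j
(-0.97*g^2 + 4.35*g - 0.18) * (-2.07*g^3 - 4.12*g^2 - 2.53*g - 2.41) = 2.0079*g^5 - 5.0081*g^4 - 15.0953*g^3 - 7.9262*g^2 - 10.0281*g + 0.4338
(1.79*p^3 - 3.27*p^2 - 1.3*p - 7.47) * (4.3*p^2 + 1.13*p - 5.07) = 7.697*p^5 - 12.0383*p^4 - 18.3604*p^3 - 17.0111*p^2 - 1.8501*p + 37.8729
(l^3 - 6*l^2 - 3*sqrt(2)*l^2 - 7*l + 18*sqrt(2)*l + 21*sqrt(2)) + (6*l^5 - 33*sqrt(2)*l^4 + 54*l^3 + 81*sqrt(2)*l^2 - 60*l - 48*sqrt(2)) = 6*l^5 - 33*sqrt(2)*l^4 + 55*l^3 - 6*l^2 + 78*sqrt(2)*l^2 - 67*l + 18*sqrt(2)*l - 27*sqrt(2)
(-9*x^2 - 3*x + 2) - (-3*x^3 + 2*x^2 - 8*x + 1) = 3*x^3 - 11*x^2 + 5*x + 1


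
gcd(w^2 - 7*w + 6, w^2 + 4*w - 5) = w - 1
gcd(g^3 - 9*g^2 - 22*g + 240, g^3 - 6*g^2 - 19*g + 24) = g - 8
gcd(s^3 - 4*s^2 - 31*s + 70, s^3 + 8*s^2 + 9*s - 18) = 1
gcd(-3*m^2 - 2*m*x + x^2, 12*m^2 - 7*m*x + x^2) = -3*m + x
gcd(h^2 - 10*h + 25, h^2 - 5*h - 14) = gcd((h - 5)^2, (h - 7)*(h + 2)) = 1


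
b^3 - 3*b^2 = b^2*(b - 3)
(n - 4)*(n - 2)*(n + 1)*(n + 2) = n^4 - 3*n^3 - 8*n^2 + 12*n + 16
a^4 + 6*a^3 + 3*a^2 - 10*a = a*(a - 1)*(a + 2)*(a + 5)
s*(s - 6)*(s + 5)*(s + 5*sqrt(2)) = s^4 - s^3 + 5*sqrt(2)*s^3 - 30*s^2 - 5*sqrt(2)*s^2 - 150*sqrt(2)*s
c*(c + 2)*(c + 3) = c^3 + 5*c^2 + 6*c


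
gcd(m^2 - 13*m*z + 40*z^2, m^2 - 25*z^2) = -m + 5*z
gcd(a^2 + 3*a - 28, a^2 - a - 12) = a - 4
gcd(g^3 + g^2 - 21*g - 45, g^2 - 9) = g + 3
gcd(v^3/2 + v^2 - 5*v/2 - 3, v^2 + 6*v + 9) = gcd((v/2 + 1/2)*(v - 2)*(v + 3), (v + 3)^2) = v + 3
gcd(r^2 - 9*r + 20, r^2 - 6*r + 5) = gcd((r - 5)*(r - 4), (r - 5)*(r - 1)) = r - 5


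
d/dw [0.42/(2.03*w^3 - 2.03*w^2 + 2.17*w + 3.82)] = (-2.5578*w^2 + 1.7052*w - 0.9114)/(2.03*w^3 - 2.03*w^2 + 2.17*w + 3.82)^2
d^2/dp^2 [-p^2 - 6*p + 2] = -2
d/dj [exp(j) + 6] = exp(j)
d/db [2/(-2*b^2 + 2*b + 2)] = (2*b - 1)/(-b^2 + b + 1)^2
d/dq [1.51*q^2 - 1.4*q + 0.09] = 3.02*q - 1.4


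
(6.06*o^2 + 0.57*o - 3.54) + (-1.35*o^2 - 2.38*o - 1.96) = 4.71*o^2 - 1.81*o - 5.5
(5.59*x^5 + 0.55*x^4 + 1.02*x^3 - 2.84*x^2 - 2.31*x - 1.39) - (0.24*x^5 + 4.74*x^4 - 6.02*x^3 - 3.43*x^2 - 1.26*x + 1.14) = 5.35*x^5 - 4.19*x^4 + 7.04*x^3 + 0.59*x^2 - 1.05*x - 2.53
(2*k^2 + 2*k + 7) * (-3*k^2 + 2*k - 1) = -6*k^4 - 2*k^3 - 19*k^2 + 12*k - 7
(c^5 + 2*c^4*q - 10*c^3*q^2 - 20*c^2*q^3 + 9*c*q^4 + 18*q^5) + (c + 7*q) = c^5 + 2*c^4*q - 10*c^3*q^2 - 20*c^2*q^3 + 9*c*q^4 + c + 18*q^5 + 7*q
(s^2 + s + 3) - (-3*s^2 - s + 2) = 4*s^2 + 2*s + 1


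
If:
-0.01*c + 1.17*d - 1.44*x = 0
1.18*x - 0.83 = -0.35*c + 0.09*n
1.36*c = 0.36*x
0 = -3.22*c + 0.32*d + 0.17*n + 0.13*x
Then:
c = 0.20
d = 0.93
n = 1.46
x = 0.76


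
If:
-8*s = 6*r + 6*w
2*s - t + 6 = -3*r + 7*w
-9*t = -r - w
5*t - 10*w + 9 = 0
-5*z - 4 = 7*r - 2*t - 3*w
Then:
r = 5/2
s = -27/10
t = 2/5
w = 11/10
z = -87/25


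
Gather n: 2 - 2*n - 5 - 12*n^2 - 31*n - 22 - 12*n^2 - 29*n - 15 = -24*n^2 - 62*n - 40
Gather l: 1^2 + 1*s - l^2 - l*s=-l^2 - l*s + s + 1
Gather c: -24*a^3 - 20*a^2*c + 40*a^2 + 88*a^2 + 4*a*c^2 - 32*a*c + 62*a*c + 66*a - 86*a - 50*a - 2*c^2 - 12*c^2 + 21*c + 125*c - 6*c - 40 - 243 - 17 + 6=-24*a^3 + 128*a^2 - 70*a + c^2*(4*a - 14) + c*(-20*a^2 + 30*a + 140) - 294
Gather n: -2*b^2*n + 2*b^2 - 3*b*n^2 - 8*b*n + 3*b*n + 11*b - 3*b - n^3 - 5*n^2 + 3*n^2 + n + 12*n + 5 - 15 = 2*b^2 + 8*b - n^3 + n^2*(-3*b - 2) + n*(-2*b^2 - 5*b + 13) - 10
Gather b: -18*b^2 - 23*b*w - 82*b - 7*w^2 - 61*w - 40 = -18*b^2 + b*(-23*w - 82) - 7*w^2 - 61*w - 40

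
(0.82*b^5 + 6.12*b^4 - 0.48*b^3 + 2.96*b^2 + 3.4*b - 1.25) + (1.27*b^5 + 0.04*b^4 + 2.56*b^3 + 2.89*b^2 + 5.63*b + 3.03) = 2.09*b^5 + 6.16*b^4 + 2.08*b^3 + 5.85*b^2 + 9.03*b + 1.78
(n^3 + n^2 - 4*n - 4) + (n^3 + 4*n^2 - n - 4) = 2*n^3 + 5*n^2 - 5*n - 8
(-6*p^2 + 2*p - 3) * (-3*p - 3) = 18*p^3 + 12*p^2 + 3*p + 9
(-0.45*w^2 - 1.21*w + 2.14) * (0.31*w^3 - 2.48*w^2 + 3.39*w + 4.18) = -0.1395*w^5 + 0.7409*w^4 + 2.1387*w^3 - 11.2901*w^2 + 2.1968*w + 8.9452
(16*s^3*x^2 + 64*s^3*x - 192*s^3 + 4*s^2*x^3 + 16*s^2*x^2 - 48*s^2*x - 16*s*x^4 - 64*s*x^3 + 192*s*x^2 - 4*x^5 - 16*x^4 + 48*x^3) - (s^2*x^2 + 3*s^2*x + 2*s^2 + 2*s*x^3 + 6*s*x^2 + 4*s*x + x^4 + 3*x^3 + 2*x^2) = 16*s^3*x^2 + 64*s^3*x - 192*s^3 + 4*s^2*x^3 + 15*s^2*x^2 - 51*s^2*x - 2*s^2 - 16*s*x^4 - 66*s*x^3 + 186*s*x^2 - 4*s*x - 4*x^5 - 17*x^4 + 45*x^3 - 2*x^2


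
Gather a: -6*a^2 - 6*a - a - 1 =-6*a^2 - 7*a - 1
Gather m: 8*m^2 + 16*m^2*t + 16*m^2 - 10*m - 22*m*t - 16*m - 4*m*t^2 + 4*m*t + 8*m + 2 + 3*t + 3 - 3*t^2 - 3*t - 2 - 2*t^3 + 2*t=m^2*(16*t + 24) + m*(-4*t^2 - 18*t - 18) - 2*t^3 - 3*t^2 + 2*t + 3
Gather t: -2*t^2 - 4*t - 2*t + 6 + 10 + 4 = -2*t^2 - 6*t + 20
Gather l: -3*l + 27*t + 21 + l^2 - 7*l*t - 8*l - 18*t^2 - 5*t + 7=l^2 + l*(-7*t - 11) - 18*t^2 + 22*t + 28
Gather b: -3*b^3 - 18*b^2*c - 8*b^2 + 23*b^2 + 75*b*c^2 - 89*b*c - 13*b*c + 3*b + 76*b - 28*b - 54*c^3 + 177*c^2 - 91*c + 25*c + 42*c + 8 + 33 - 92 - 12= -3*b^3 + b^2*(15 - 18*c) + b*(75*c^2 - 102*c + 51) - 54*c^3 + 177*c^2 - 24*c - 63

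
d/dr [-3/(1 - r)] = -3/(r - 1)^2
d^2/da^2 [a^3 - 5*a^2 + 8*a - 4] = 6*a - 10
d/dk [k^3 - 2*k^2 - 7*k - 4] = 3*k^2 - 4*k - 7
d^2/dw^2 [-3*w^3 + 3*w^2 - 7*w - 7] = 6 - 18*w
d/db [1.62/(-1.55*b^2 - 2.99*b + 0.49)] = (5.022*b + 4.8438)/(1.55*b^2 + 2.99*b - 0.49)^2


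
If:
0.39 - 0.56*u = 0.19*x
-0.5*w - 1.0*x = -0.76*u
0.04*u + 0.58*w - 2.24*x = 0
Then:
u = 0.64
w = 0.62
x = 0.17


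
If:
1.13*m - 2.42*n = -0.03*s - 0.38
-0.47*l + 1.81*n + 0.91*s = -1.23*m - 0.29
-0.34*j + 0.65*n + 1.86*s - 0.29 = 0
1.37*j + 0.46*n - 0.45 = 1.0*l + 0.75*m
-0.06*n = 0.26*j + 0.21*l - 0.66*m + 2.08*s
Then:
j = -0.81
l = -1.19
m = -0.57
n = -0.11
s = 0.04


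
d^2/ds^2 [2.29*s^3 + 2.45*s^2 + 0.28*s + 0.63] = 13.74*s + 4.9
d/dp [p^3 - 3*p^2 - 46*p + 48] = 3*p^2 - 6*p - 46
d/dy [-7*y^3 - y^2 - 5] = y*(-21*y - 2)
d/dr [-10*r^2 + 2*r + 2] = 2 - 20*r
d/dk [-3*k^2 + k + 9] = 1 - 6*k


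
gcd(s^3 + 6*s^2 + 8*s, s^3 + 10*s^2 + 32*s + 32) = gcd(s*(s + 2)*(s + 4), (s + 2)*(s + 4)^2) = s^2 + 6*s + 8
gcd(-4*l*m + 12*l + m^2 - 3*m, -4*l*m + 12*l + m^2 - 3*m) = 4*l*m - 12*l - m^2 + 3*m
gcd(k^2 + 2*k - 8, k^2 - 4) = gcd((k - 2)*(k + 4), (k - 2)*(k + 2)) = k - 2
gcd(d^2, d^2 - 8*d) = d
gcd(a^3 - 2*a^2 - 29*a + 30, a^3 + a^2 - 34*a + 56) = 1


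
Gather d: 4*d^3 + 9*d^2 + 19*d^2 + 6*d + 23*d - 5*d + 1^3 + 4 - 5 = 4*d^3 + 28*d^2 + 24*d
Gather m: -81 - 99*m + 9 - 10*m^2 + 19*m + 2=-10*m^2 - 80*m - 70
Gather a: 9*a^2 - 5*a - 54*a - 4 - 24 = 9*a^2 - 59*a - 28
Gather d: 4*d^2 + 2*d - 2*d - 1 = 4*d^2 - 1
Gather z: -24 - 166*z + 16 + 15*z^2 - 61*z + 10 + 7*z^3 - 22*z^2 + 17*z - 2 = 7*z^3 - 7*z^2 - 210*z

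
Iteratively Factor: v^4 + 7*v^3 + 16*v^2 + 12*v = (v + 3)*(v^3 + 4*v^2 + 4*v) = v*(v + 3)*(v^2 + 4*v + 4) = v*(v + 2)*(v + 3)*(v + 2)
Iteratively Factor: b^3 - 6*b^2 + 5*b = (b - 5)*(b^2 - b) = b*(b - 5)*(b - 1)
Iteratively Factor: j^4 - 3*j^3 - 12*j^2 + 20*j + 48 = (j + 2)*(j^3 - 5*j^2 - 2*j + 24) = (j - 4)*(j + 2)*(j^2 - j - 6) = (j - 4)*(j - 3)*(j + 2)*(j + 2)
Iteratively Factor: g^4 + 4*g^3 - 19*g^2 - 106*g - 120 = (g - 5)*(g^3 + 9*g^2 + 26*g + 24) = (g - 5)*(g + 3)*(g^2 + 6*g + 8) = (g - 5)*(g + 2)*(g + 3)*(g + 4)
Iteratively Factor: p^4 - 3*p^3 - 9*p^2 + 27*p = (p)*(p^3 - 3*p^2 - 9*p + 27) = p*(p - 3)*(p^2 - 9) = p*(p - 3)*(p + 3)*(p - 3)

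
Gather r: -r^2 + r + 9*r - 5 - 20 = -r^2 + 10*r - 25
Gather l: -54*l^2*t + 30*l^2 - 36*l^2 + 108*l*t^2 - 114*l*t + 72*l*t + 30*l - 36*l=l^2*(-54*t - 6) + l*(108*t^2 - 42*t - 6)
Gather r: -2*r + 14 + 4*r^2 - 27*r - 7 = 4*r^2 - 29*r + 7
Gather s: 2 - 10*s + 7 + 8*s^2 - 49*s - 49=8*s^2 - 59*s - 40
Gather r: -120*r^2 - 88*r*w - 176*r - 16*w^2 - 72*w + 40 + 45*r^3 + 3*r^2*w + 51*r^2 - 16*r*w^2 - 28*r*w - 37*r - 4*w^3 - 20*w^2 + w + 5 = 45*r^3 + r^2*(3*w - 69) + r*(-16*w^2 - 116*w - 213) - 4*w^3 - 36*w^2 - 71*w + 45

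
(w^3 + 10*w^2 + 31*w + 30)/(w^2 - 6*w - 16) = (w^2 + 8*w + 15)/(w - 8)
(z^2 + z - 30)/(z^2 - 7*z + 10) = (z + 6)/(z - 2)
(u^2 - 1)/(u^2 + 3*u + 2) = (u - 1)/(u + 2)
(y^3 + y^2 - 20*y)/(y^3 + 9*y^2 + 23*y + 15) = y*(y - 4)/(y^2 + 4*y + 3)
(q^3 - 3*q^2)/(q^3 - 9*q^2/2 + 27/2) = 2*q^2/(2*q^2 - 3*q - 9)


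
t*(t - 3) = t^2 - 3*t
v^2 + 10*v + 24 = (v + 4)*(v + 6)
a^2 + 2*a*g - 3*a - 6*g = (a - 3)*(a + 2*g)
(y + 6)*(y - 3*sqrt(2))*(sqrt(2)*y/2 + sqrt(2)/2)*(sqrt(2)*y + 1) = y^4 - 5*sqrt(2)*y^3/2 + 7*y^3 - 35*sqrt(2)*y^2/2 + 3*y^2 - 15*sqrt(2)*y - 21*y - 18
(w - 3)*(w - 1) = w^2 - 4*w + 3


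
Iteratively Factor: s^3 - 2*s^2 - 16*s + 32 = (s + 4)*(s^2 - 6*s + 8) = (s - 2)*(s + 4)*(s - 4)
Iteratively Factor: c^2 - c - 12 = (c - 4)*(c + 3)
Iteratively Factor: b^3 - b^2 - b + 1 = (b + 1)*(b^2 - 2*b + 1) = (b - 1)*(b + 1)*(b - 1)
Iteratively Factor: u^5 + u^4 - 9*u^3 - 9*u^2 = (u)*(u^4 + u^3 - 9*u^2 - 9*u) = u*(u - 3)*(u^3 + 4*u^2 + 3*u) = u*(u - 3)*(u + 3)*(u^2 + u) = u*(u - 3)*(u + 1)*(u + 3)*(u)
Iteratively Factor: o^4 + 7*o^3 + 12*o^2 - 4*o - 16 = (o + 2)*(o^3 + 5*o^2 + 2*o - 8) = (o + 2)^2*(o^2 + 3*o - 4) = (o + 2)^2*(o + 4)*(o - 1)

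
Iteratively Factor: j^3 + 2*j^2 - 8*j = (j + 4)*(j^2 - 2*j) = (j - 2)*(j + 4)*(j)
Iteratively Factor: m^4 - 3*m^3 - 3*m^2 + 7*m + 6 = (m - 3)*(m^3 - 3*m - 2) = (m - 3)*(m - 2)*(m^2 + 2*m + 1) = (m - 3)*(m - 2)*(m + 1)*(m + 1)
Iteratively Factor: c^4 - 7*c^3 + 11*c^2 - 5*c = (c)*(c^3 - 7*c^2 + 11*c - 5) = c*(c - 5)*(c^2 - 2*c + 1) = c*(c - 5)*(c - 1)*(c - 1)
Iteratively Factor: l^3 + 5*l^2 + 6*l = (l)*(l^2 + 5*l + 6) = l*(l + 2)*(l + 3)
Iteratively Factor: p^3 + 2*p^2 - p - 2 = (p + 2)*(p^2 - 1) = (p - 1)*(p + 2)*(p + 1)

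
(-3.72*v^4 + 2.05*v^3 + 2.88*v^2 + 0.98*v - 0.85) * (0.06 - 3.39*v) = 12.6108*v^5 - 7.1727*v^4 - 9.6402*v^3 - 3.1494*v^2 + 2.9403*v - 0.051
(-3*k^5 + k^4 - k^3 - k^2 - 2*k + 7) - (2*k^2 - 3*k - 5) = -3*k^5 + k^4 - k^3 - 3*k^2 + k + 12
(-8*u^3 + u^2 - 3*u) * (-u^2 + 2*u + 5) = 8*u^5 - 17*u^4 - 35*u^3 - u^2 - 15*u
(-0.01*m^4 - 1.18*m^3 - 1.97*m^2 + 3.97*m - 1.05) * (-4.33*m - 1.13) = 0.0433*m^5 + 5.1207*m^4 + 9.8635*m^3 - 14.964*m^2 + 0.0604000000000005*m + 1.1865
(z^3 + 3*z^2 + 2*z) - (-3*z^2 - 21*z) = z^3 + 6*z^2 + 23*z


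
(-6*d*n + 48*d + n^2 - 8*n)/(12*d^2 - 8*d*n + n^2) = (8 - n)/(2*d - n)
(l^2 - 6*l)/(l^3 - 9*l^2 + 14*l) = (l - 6)/(l^2 - 9*l + 14)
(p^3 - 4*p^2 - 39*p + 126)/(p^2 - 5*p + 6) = (p^2 - p - 42)/(p - 2)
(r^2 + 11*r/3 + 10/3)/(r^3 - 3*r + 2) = (r + 5/3)/(r^2 - 2*r + 1)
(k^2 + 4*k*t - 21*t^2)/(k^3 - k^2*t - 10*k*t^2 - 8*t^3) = (-k^2 - 4*k*t + 21*t^2)/(-k^3 + k^2*t + 10*k*t^2 + 8*t^3)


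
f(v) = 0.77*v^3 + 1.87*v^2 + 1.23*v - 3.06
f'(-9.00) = 154.68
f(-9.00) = -423.99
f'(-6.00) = 61.95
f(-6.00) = -109.44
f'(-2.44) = 5.86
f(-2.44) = -6.11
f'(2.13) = 19.68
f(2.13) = 15.48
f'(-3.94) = 22.35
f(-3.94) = -25.97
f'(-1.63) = 1.27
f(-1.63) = -3.43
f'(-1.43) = 0.61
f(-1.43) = -3.25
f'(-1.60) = 1.16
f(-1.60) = -3.39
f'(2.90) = 31.50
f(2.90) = 35.01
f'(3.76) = 47.95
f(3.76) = 68.93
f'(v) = 2.31*v^2 + 3.74*v + 1.23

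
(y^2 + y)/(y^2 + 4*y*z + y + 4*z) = y/(y + 4*z)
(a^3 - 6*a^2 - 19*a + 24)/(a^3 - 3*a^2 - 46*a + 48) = (a + 3)/(a + 6)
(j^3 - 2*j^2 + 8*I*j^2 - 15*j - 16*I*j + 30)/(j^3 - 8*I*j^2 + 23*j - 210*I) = (j^2 + j*(-2 + 3*I) - 6*I)/(j^2 - 13*I*j - 42)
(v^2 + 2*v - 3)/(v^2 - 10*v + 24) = (v^2 + 2*v - 3)/(v^2 - 10*v + 24)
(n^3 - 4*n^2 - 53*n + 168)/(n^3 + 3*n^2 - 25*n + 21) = (n - 8)/(n - 1)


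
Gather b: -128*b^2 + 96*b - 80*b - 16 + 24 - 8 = -128*b^2 + 16*b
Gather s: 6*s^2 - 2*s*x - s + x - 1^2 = 6*s^2 + s*(-2*x - 1) + x - 1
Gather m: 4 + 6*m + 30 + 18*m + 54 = 24*m + 88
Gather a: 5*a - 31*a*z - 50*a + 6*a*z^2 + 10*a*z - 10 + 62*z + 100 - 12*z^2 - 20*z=a*(6*z^2 - 21*z - 45) - 12*z^2 + 42*z + 90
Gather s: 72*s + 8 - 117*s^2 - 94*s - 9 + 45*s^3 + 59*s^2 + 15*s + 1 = 45*s^3 - 58*s^2 - 7*s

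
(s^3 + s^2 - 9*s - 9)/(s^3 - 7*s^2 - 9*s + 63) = (s + 1)/(s - 7)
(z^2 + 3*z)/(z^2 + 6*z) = (z + 3)/(z + 6)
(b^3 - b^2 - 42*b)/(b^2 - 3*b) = (b^2 - b - 42)/(b - 3)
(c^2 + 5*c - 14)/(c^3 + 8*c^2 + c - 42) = 1/(c + 3)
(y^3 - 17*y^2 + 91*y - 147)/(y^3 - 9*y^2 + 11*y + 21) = (y - 7)/(y + 1)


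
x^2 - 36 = (x - 6)*(x + 6)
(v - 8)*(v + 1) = v^2 - 7*v - 8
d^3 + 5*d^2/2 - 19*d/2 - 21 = (d - 3)*(d + 2)*(d + 7/2)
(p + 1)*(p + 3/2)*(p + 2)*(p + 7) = p^4 + 23*p^3/2 + 38*p^2 + 97*p/2 + 21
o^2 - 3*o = o*(o - 3)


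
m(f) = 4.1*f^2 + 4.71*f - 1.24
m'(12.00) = 103.11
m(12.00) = 645.68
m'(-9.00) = -69.09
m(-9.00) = 288.47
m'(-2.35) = -14.56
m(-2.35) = 10.33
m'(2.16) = 22.42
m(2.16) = 28.06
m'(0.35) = 7.58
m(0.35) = 0.91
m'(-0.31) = 2.17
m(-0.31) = -2.31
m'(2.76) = 27.34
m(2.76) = 42.99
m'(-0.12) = 3.73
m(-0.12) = -1.75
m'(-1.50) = -7.59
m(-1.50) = 0.92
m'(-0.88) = -2.51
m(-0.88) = -2.21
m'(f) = 8.2*f + 4.71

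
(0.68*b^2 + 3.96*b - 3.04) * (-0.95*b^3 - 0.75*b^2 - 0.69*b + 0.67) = -0.646*b^5 - 4.272*b^4 - 0.5512*b^3 + 0.00320000000000059*b^2 + 4.7508*b - 2.0368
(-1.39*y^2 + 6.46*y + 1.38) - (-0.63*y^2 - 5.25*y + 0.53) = -0.76*y^2 + 11.71*y + 0.85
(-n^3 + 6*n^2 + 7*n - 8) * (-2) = 2*n^3 - 12*n^2 - 14*n + 16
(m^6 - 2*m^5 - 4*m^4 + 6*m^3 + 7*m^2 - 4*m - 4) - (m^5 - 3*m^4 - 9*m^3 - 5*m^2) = m^6 - 3*m^5 - m^4 + 15*m^3 + 12*m^2 - 4*m - 4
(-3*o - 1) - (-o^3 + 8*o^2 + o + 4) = o^3 - 8*o^2 - 4*o - 5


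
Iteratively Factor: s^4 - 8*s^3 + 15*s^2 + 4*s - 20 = (s - 2)*(s^3 - 6*s^2 + 3*s + 10) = (s - 2)^2*(s^2 - 4*s - 5) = (s - 2)^2*(s + 1)*(s - 5)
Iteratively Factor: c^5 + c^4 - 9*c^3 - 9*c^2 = (c - 3)*(c^4 + 4*c^3 + 3*c^2) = c*(c - 3)*(c^3 + 4*c^2 + 3*c) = c*(c - 3)*(c + 3)*(c^2 + c) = c*(c - 3)*(c + 1)*(c + 3)*(c)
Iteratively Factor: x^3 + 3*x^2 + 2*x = (x + 2)*(x^2 + x) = (x + 1)*(x + 2)*(x)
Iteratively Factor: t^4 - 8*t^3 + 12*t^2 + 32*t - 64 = (t - 4)*(t^3 - 4*t^2 - 4*t + 16) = (t - 4)*(t + 2)*(t^2 - 6*t + 8) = (t - 4)^2*(t + 2)*(t - 2)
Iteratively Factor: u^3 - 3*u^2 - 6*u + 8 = (u + 2)*(u^2 - 5*u + 4) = (u - 4)*(u + 2)*(u - 1)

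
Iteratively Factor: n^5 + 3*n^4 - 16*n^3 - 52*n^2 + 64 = (n - 4)*(n^4 + 7*n^3 + 12*n^2 - 4*n - 16) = (n - 4)*(n - 1)*(n^3 + 8*n^2 + 20*n + 16) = (n - 4)*(n - 1)*(n + 4)*(n^2 + 4*n + 4) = (n - 4)*(n - 1)*(n + 2)*(n + 4)*(n + 2)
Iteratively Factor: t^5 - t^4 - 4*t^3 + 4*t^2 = (t)*(t^4 - t^3 - 4*t^2 + 4*t) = t*(t - 1)*(t^3 - 4*t) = t^2*(t - 1)*(t^2 - 4) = t^2*(t - 1)*(t + 2)*(t - 2)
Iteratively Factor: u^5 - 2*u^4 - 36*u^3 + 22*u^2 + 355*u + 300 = (u - 5)*(u^4 + 3*u^3 - 21*u^2 - 83*u - 60) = (u - 5)*(u + 1)*(u^3 + 2*u^2 - 23*u - 60) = (u - 5)^2*(u + 1)*(u^2 + 7*u + 12) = (u - 5)^2*(u + 1)*(u + 3)*(u + 4)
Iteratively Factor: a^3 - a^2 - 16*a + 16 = (a - 1)*(a^2 - 16) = (a - 4)*(a - 1)*(a + 4)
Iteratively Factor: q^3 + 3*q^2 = (q + 3)*(q^2) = q*(q + 3)*(q)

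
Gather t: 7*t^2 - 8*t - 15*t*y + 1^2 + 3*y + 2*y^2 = 7*t^2 + t*(-15*y - 8) + 2*y^2 + 3*y + 1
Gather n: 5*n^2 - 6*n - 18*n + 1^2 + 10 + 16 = 5*n^2 - 24*n + 27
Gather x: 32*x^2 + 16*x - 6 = 32*x^2 + 16*x - 6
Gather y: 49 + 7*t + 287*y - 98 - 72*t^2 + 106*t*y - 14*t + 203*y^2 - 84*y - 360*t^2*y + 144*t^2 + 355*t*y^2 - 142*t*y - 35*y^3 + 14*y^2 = 72*t^2 - 7*t - 35*y^3 + y^2*(355*t + 217) + y*(-360*t^2 - 36*t + 203) - 49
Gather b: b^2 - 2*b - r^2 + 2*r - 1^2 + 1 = b^2 - 2*b - r^2 + 2*r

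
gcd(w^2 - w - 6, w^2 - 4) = w + 2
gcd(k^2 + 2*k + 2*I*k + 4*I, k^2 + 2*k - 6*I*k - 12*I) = k + 2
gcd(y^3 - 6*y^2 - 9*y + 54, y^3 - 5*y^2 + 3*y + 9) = y - 3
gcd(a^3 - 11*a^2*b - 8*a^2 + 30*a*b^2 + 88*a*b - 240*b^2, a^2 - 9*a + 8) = a - 8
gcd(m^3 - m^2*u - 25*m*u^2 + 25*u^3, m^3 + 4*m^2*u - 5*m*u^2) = -m^2 - 4*m*u + 5*u^2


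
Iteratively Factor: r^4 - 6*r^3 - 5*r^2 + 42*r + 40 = (r - 5)*(r^3 - r^2 - 10*r - 8) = (r - 5)*(r - 4)*(r^2 + 3*r + 2) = (r - 5)*(r - 4)*(r + 1)*(r + 2)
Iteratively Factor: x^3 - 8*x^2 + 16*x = (x - 4)*(x^2 - 4*x) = (x - 4)^2*(x)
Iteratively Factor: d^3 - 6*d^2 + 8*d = (d - 2)*(d^2 - 4*d) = (d - 4)*(d - 2)*(d)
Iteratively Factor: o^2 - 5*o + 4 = (o - 4)*(o - 1)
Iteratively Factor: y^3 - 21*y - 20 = (y + 1)*(y^2 - y - 20) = (y - 5)*(y + 1)*(y + 4)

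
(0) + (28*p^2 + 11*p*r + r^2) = 28*p^2 + 11*p*r + r^2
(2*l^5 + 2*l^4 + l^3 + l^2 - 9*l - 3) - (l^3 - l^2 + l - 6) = 2*l^5 + 2*l^4 + 2*l^2 - 10*l + 3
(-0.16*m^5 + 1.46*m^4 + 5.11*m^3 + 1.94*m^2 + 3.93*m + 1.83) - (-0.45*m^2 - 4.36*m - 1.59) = -0.16*m^5 + 1.46*m^4 + 5.11*m^3 + 2.39*m^2 + 8.29*m + 3.42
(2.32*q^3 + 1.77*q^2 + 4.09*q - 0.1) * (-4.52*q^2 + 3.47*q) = -10.4864*q^5 + 0.0500000000000007*q^4 - 12.3449*q^3 + 14.6443*q^2 - 0.347*q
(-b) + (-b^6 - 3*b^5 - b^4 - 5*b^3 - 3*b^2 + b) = -b^6 - 3*b^5 - b^4 - 5*b^3 - 3*b^2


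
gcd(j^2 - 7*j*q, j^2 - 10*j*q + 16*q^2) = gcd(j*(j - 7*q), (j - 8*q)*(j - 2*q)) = 1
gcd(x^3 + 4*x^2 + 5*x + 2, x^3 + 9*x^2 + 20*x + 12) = x^2 + 3*x + 2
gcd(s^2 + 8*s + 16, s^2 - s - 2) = 1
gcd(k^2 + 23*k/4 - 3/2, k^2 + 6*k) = k + 6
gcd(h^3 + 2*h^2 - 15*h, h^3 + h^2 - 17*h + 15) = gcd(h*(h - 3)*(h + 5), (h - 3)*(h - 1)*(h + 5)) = h^2 + 2*h - 15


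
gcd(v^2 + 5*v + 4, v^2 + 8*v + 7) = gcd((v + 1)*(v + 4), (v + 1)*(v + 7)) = v + 1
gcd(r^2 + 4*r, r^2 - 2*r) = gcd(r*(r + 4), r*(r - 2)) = r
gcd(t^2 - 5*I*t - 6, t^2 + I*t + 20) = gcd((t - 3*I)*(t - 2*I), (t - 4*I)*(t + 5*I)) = 1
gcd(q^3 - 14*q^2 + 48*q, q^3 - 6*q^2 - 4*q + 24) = q - 6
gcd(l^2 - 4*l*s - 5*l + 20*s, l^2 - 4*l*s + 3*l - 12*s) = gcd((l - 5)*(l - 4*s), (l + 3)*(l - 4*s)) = -l + 4*s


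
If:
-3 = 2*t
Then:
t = -3/2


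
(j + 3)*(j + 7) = j^2 + 10*j + 21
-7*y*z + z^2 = z*(-7*y + z)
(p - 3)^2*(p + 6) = p^3 - 27*p + 54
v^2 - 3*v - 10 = (v - 5)*(v + 2)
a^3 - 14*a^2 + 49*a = a*(a - 7)^2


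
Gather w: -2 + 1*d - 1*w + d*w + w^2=d + w^2 + w*(d - 1) - 2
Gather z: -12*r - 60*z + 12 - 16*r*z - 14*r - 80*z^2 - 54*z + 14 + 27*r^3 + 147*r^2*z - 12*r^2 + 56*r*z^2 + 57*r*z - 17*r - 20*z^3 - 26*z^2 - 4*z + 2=27*r^3 - 12*r^2 - 43*r - 20*z^3 + z^2*(56*r - 106) + z*(147*r^2 + 41*r - 118) + 28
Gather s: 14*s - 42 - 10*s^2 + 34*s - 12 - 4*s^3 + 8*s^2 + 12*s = -4*s^3 - 2*s^2 + 60*s - 54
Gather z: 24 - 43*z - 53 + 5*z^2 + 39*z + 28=5*z^2 - 4*z - 1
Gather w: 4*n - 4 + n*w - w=4*n + w*(n - 1) - 4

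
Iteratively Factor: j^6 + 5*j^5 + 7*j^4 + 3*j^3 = (j)*(j^5 + 5*j^4 + 7*j^3 + 3*j^2) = j*(j + 1)*(j^4 + 4*j^3 + 3*j^2) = j^2*(j + 1)*(j^3 + 4*j^2 + 3*j) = j^2*(j + 1)^2*(j^2 + 3*j) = j^3*(j + 1)^2*(j + 3)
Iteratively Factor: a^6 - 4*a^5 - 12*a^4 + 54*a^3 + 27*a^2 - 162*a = (a + 2)*(a^5 - 6*a^4 + 54*a^2 - 81*a) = (a - 3)*(a + 2)*(a^4 - 3*a^3 - 9*a^2 + 27*a) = (a - 3)^2*(a + 2)*(a^3 - 9*a) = a*(a - 3)^2*(a + 2)*(a^2 - 9) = a*(a - 3)^2*(a + 2)*(a + 3)*(a - 3)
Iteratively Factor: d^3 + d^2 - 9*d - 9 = (d + 1)*(d^2 - 9) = (d + 1)*(d + 3)*(d - 3)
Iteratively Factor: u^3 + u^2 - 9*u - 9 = (u + 1)*(u^2 - 9) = (u + 1)*(u + 3)*(u - 3)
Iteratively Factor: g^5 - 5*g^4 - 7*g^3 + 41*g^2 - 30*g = (g - 5)*(g^4 - 7*g^2 + 6*g) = (g - 5)*(g - 2)*(g^3 + 2*g^2 - 3*g) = (g - 5)*(g - 2)*(g - 1)*(g^2 + 3*g) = (g - 5)*(g - 2)*(g - 1)*(g + 3)*(g)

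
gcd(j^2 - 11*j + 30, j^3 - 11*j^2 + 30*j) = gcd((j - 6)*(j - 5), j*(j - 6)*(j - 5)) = j^2 - 11*j + 30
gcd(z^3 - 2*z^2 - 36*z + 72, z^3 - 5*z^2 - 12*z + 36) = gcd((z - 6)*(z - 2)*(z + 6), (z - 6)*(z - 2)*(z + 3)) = z^2 - 8*z + 12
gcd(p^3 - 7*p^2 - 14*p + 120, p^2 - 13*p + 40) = p - 5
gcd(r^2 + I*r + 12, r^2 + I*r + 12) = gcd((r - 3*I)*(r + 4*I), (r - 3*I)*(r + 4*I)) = r^2 + I*r + 12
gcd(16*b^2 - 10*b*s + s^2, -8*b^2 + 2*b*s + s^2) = -2*b + s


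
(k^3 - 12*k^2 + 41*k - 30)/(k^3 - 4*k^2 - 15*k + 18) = (k - 5)/(k + 3)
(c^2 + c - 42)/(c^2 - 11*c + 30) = (c + 7)/(c - 5)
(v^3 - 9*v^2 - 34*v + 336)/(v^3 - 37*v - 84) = (v^2 - 2*v - 48)/(v^2 + 7*v + 12)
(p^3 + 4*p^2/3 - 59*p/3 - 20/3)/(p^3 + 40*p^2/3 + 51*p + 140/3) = (3*p^2 - 11*p - 4)/(3*p^2 + 25*p + 28)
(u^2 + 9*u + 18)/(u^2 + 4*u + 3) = (u + 6)/(u + 1)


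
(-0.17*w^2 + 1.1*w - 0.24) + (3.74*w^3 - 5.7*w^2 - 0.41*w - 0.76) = 3.74*w^3 - 5.87*w^2 + 0.69*w - 1.0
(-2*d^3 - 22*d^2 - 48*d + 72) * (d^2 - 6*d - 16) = -2*d^5 - 10*d^4 + 116*d^3 + 712*d^2 + 336*d - 1152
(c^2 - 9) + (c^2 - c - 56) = 2*c^2 - c - 65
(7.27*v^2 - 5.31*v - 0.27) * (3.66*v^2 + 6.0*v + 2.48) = 26.6082*v^4 + 24.1854*v^3 - 14.8186*v^2 - 14.7888*v - 0.6696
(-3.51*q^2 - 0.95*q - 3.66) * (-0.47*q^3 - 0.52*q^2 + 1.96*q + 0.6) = 1.6497*q^5 + 2.2717*q^4 - 4.6654*q^3 - 2.0648*q^2 - 7.7436*q - 2.196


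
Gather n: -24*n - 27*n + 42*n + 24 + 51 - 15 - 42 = 18 - 9*n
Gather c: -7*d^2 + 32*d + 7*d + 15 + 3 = -7*d^2 + 39*d + 18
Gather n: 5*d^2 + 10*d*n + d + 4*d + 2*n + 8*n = 5*d^2 + 5*d + n*(10*d + 10)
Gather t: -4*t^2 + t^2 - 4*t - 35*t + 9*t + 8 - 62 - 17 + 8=-3*t^2 - 30*t - 63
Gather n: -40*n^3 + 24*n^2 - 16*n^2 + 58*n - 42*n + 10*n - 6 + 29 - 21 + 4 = -40*n^3 + 8*n^2 + 26*n + 6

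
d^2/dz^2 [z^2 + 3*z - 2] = 2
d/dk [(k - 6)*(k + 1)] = 2*k - 5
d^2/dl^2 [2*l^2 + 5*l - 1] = 4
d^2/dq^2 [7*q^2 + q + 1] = 14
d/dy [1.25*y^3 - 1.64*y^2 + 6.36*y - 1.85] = 3.75*y^2 - 3.28*y + 6.36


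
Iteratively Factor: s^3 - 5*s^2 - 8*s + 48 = (s - 4)*(s^2 - s - 12) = (s - 4)*(s + 3)*(s - 4)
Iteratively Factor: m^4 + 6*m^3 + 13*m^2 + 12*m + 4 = (m + 2)*(m^3 + 4*m^2 + 5*m + 2) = (m + 1)*(m + 2)*(m^2 + 3*m + 2) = (m + 1)^2*(m + 2)*(m + 2)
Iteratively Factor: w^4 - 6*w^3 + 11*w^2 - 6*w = (w - 2)*(w^3 - 4*w^2 + 3*w) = w*(w - 2)*(w^2 - 4*w + 3) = w*(w - 2)*(w - 1)*(w - 3)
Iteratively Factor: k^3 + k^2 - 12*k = (k - 3)*(k^2 + 4*k) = k*(k - 3)*(k + 4)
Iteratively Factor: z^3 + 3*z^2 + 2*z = (z)*(z^2 + 3*z + 2) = z*(z + 1)*(z + 2)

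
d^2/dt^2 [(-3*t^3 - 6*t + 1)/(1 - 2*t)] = 2*(12*t^3 - 18*t^2 + 9*t + 8)/(8*t^3 - 12*t^2 + 6*t - 1)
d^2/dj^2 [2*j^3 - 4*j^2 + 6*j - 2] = 12*j - 8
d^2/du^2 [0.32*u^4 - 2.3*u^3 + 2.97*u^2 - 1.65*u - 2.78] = 3.84*u^2 - 13.8*u + 5.94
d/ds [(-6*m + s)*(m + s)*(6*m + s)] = -36*m^2 + 2*m*s + 3*s^2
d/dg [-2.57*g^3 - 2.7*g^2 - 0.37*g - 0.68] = -7.71*g^2 - 5.4*g - 0.37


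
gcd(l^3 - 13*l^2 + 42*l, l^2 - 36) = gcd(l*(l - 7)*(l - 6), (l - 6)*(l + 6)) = l - 6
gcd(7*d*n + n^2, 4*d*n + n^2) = n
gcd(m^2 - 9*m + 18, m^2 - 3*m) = m - 3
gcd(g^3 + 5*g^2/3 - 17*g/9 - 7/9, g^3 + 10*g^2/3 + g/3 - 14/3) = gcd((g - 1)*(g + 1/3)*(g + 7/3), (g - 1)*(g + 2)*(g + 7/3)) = g^2 + 4*g/3 - 7/3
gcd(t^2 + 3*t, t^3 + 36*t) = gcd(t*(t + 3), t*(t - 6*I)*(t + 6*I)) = t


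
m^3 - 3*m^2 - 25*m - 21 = (m - 7)*(m + 1)*(m + 3)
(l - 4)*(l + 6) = l^2 + 2*l - 24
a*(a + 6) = a^2 + 6*a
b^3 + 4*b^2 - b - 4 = (b - 1)*(b + 1)*(b + 4)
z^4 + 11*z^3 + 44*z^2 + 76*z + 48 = (z + 2)^2*(z + 3)*(z + 4)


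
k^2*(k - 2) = k^3 - 2*k^2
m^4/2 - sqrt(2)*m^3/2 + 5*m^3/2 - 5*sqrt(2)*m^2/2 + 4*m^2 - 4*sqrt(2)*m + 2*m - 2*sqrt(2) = (m/2 + 1)*(m + 1)*(m + 2)*(m - sqrt(2))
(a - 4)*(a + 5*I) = a^2 - 4*a + 5*I*a - 20*I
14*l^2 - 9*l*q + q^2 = (-7*l + q)*(-2*l + q)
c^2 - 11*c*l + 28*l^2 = (c - 7*l)*(c - 4*l)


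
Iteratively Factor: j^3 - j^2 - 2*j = (j)*(j^2 - j - 2) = j*(j + 1)*(j - 2)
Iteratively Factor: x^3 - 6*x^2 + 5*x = (x - 5)*(x^2 - x) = (x - 5)*(x - 1)*(x)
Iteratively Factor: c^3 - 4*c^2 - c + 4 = (c - 1)*(c^2 - 3*c - 4) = (c - 4)*(c - 1)*(c + 1)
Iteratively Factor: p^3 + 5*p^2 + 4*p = (p)*(p^2 + 5*p + 4) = p*(p + 1)*(p + 4)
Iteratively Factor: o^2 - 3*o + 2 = (o - 2)*(o - 1)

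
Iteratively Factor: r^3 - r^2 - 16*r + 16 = (r - 1)*(r^2 - 16) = (r - 1)*(r + 4)*(r - 4)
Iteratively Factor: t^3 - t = (t + 1)*(t^2 - t) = t*(t + 1)*(t - 1)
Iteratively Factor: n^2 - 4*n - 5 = (n + 1)*(n - 5)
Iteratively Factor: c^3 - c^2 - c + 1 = (c - 1)*(c^2 - 1) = (c - 1)^2*(c + 1)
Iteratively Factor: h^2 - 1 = (h + 1)*(h - 1)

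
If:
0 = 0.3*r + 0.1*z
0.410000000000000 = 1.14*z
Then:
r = -0.12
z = 0.36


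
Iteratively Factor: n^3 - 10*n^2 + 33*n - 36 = (n - 3)*(n^2 - 7*n + 12) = (n - 3)^2*(n - 4)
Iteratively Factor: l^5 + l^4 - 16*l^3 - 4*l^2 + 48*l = (l + 2)*(l^4 - l^3 - 14*l^2 + 24*l) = (l + 2)*(l + 4)*(l^3 - 5*l^2 + 6*l) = (l - 3)*(l + 2)*(l + 4)*(l^2 - 2*l) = l*(l - 3)*(l + 2)*(l + 4)*(l - 2)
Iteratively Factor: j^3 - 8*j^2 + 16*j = (j)*(j^2 - 8*j + 16) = j*(j - 4)*(j - 4)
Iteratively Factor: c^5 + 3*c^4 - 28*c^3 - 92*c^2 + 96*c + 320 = (c + 4)*(c^4 - c^3 - 24*c^2 + 4*c + 80) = (c - 5)*(c + 4)*(c^3 + 4*c^2 - 4*c - 16) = (c - 5)*(c + 2)*(c + 4)*(c^2 + 2*c - 8) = (c - 5)*(c - 2)*(c + 2)*(c + 4)*(c + 4)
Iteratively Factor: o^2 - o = (o)*(o - 1)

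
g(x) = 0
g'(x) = 0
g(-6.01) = 0.00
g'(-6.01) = 0.00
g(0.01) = 0.00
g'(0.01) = 0.00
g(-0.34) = 0.00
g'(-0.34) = 0.00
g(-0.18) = 0.00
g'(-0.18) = 0.00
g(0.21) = 0.00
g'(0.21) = 0.00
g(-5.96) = 0.00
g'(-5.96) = 0.00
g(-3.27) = 0.00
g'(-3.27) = 0.00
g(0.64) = 0.00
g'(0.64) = 0.00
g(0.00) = 0.00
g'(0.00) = 0.00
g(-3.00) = 0.00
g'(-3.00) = 0.00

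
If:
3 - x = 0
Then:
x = 3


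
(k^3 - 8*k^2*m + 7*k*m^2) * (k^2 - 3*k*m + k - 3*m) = k^5 - 11*k^4*m + k^4 + 31*k^3*m^2 - 11*k^3*m - 21*k^2*m^3 + 31*k^2*m^2 - 21*k*m^3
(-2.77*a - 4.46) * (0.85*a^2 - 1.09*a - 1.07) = -2.3545*a^3 - 0.7717*a^2 + 7.8253*a + 4.7722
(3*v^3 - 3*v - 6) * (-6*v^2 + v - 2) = -18*v^5 + 3*v^4 + 12*v^3 + 33*v^2 + 12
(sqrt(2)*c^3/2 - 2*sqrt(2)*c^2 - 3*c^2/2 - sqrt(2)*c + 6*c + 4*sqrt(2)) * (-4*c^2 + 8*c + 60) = -2*sqrt(2)*c^5 + 6*c^4 + 12*sqrt(2)*c^4 - 36*c^3 + 18*sqrt(2)*c^3 - 144*sqrt(2)*c^2 - 42*c^2 - 28*sqrt(2)*c + 360*c + 240*sqrt(2)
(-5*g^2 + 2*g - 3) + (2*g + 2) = -5*g^2 + 4*g - 1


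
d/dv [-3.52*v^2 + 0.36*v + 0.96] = 0.36 - 7.04*v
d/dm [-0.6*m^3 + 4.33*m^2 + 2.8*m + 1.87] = -1.8*m^2 + 8.66*m + 2.8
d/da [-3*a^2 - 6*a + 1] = -6*a - 6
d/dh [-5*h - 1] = -5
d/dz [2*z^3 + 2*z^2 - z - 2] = 6*z^2 + 4*z - 1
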